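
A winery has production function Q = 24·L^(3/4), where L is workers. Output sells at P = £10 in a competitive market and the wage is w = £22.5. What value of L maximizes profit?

L* = 4096

MP_L = (3/4)·24·L^(-1/4) = 18·L^(-1/4).
Profit maximization for a price taker requires P·MP_L = w: 10·18·L^(-1/4) = 22.5.
So L^(-1/4) = 0.125, which gives L = 4096.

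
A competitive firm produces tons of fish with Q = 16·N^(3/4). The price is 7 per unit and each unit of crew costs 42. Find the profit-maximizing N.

N* = 16

MP_N = (3/4)·16·N^(-1/4) = 12·N^(-1/4).
Profit maximization for a price taker requires P·MP_N = w: 7·12·N^(-1/4) = 42.
So N^(-1/4) = 0.5, which gives N = 16.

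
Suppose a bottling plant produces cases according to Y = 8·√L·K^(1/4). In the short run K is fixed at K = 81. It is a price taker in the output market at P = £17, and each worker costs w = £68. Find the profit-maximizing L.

L* = 9

With K = 81, MP_L = (1/2)·8·L^(-1/2)·81^(1/4) = 12·L^(-1/2).
Profit maximization for a price taker requires P·MP_L = w: 17·12·L^(-1/2) = 68.
So L^(-1/2) = 1/3, which gives L = 9.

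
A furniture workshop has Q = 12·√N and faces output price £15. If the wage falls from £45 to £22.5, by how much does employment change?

From P·MP_N = w with MP_N = 6·N^(-1/2), the labor demand is N(w) = (90/w)^(2).
At w = 45: N = 4. At w = 22.5: N = 16.
ΔN = 16 − 4 = 12.

ΔN = 12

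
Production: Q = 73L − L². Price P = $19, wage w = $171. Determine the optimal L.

The marginal product of L is MP_L = 73 − 2L.
A price-taking firm hires until the value of the marginal product equals the wage: P·MP_L = w, so 19·(73 − 2L) = 171.
Then 73 − 2L = 9, giving L = 32.

L* = 32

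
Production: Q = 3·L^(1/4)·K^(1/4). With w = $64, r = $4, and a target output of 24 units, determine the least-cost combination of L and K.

L* = 16, K* = 256

Cost minimization requires the marginal rate of technical substitution to equal the input-price ratio: MP_L/MP_K = w/r.
Here MP_L/MP_K = (1/4)·(K/L)/(1/4) = (K/L). Setting this equal to 64/4 = 16 gives K = 16L.
Substituting into Q = 24: 3·L^(1/4)·(16L)^(1/4) = 24.
Solving, L = 16 and K = 256.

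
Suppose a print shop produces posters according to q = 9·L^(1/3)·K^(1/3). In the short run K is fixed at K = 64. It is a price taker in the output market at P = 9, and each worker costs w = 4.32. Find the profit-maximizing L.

L* = 125

With K = 64, MP_L = (1/3)·9·L^(-2/3)·64^(1/3) = 12·L^(-2/3).
Profit maximization for a price taker requires P·MP_L = w: 9·12·L^(-2/3) = 4.32.
So L^(-2/3) = 0.04, which gives L = 125.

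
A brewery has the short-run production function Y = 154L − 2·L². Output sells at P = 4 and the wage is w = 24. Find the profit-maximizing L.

L* = 37

The marginal product of L is MP_L = 154 − 4L.
A price-taking firm hires until the value of the marginal product equals the wage: P·MP_L = w, so 4·(154 − 4L) = 24.
Then 154 − 4L = 6, giving L = 37.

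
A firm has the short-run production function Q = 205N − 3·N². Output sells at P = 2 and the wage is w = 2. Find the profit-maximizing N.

The marginal product of N is MP_N = 205 − 6N.
A price-taking firm hires until the value of the marginal product equals the wage: P·MP_N = w, so 2·(205 − 6N) = 2.
Then 205 − 6N = 1, giving N = 34.

N* = 34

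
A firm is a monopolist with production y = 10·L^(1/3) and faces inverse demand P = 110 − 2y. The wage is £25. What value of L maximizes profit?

Marginal revenue from the inverse demand is MR = 110 − 4y.
The marginal product is MP_L = (10/3)·L^(-2/3).
A monopolist hires until marginal revenue product equals the wage: MR·MP_L = w.
At L, y = 10·L^(1/3). Substituting and solving: (110 − 40·L^(1/3))·(10/3)·L^(-2/3) = 25 gives L = 8.

L* = 8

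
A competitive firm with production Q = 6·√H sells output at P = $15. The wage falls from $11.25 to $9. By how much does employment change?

From P·MP_H = w with MP_H = 3·H^(-1/2), the labor demand is H(w) = (45/w)^(2).
At w = 11.25: H = 16. At w = 9: H = 25.
ΔH = 25 − 16 = 9.

ΔH = 9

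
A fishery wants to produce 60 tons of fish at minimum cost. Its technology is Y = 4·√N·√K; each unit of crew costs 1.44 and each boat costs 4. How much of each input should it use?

Cost minimization requires the marginal rate of technical substitution to equal the input-price ratio: MP_N/MP_K = w/r.
Here MP_N/MP_K = (1/2)·(K/N)/(1/2) = (K/N). Setting this equal to 1.44/4 = 0.36 gives K = 0.36N.
Substituting into Y = 60: 4·N^(1/2)·(0.36N)^(1/2) = 60.
Solving, N = 25 and K = 9.

N* = 25, K* = 9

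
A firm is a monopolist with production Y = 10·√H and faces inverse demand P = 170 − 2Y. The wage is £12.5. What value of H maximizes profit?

H* = 16

Marginal revenue from the inverse demand is MR = 170 − 4Y.
The marginal product is MP_H = 5·H^(-1/2).
A monopolist hires until marginal revenue product equals the wage: MR·MP_H = w.
At H, Y = 10·√H. Substituting and solving: (170 − 40·√H)·5·H^(-1/2) = 12.5 gives H = 16.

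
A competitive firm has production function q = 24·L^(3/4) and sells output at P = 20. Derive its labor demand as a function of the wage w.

L(w) = (360/w)^(4)

MP_L = (3/4)·24·L^(-1/4) = 18·L^(-1/4).
Setting P·MP_L = w: 360·L^(-1/4) = w.
Solving for L: L^(-1/4) = w/360, so L = (360/w)^(4).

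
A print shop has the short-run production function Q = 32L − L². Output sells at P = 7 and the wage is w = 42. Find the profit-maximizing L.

L* = 13

The marginal product of L is MP_L = 32 − 2L.
A price-taking firm hires until the value of the marginal product equals the wage: P·MP_L = w, so 7·(32 − 2L) = 42.
Then 32 − 2L = 6, giving L = 13.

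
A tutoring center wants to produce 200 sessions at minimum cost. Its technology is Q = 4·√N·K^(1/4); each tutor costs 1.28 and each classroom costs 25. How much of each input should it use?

N* = 625, K* = 16

Cost minimization requires the marginal rate of technical substitution to equal the input-price ratio: MP_N/MP_K = w/r.
Here MP_N/MP_K = (1/2)·(K/N)/(1/4) = 2·(K/N). Setting this equal to 1.28/25 = 0.0512 gives K = 0.0256N.
Substituting into Q = 200: 4·N^(1/2)·(0.0256N)^(1/4) = 200.
Solving, N = 625 and K = 16.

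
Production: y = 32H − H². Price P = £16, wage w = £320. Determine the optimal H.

H* = 6

The marginal product of H is MP_H = 32 − 2H.
A price-taking firm hires until the value of the marginal product equals the wage: P·MP_H = w, so 16·(32 − 2H) = 320.
Then 32 − 2H = 20, giving H = 6.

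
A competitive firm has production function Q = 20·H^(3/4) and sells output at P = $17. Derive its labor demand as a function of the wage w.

MP_H = (3/4)·20·H^(-1/4) = 15·H^(-1/4).
Setting P·MP_H = w: 255·H^(-1/4) = w.
Solving for H: H^(-1/4) = w/255, so H = (255/w)^(4).

H(w) = (255/w)^(4)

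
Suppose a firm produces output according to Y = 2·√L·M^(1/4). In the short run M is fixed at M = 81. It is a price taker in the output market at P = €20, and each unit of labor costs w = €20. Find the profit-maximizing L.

With M = 81, MP_L = (1/2)·2·L^(-1/2)·81^(1/4) = 3·L^(-1/2).
Profit maximization for a price taker requires P·MP_L = w: 20·3·L^(-1/2) = 20.
So L^(-1/2) = 1/3, which gives L = 9.

L* = 9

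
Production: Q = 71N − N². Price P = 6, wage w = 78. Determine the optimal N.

The marginal product of N is MP_N = 71 − 2N.
A price-taking firm hires until the value of the marginal product equals the wage: P·MP_N = w, so 6·(71 − 2N) = 78.
Then 71 − 2N = 13, giving N = 29.

N* = 29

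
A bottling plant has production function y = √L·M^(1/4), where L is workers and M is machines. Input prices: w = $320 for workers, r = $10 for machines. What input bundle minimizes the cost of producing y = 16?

Cost minimization requires the marginal rate of technical substitution to equal the input-price ratio: MP_L/MP_M = w/r.
Here MP_L/MP_M = (1/2)·(M/L)/(1/4) = 2·(M/L). Setting this equal to 320/10 = 32 gives M = 16L.
Substituting into y = 16: L^(1/2)·(16L)^(1/4) = 16.
Solving, L = 16 and M = 256.

L* = 16, M* = 256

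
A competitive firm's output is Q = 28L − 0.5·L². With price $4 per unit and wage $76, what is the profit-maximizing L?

L* = 9

The marginal product of L is MP_L = 28 − L.
A price-taking firm hires until the value of the marginal product equals the wage: P·MP_L = w, so 4·(28 − L) = 76.
Then 28 − L = 19, giving L = 9.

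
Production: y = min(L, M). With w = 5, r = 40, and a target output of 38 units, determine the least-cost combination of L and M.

L* = 38, M* = 38

With a fixed-proportions technology, the cost-minimizing bundle uses no slack in either input: L = M = y.
So L = 38 and M = 38.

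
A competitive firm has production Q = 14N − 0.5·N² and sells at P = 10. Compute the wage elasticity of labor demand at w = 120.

From P·MP_N = w with MP_N = 14 − N, labor demand is N(w) = 14 − w/10.
dN/dw = −1/(10) = -0.1.
At w = 120, N = 2, so ε = (dN/dw)·(w/N) = (-0.1)·(120/2) = -6.

ε = -6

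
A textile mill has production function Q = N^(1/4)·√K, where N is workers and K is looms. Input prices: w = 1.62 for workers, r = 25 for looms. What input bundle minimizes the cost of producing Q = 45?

Cost minimization requires the marginal rate of technical substitution to equal the input-price ratio: MP_N/MP_K = w/r.
Here MP_N/MP_K = (1/4)·(K/N)/(1/2) = 0.5·(K/N). Setting this equal to 1.62/25 = 0.0648 gives K = 0.1296N.
Substituting into Q = 45: N^(1/4)·(0.1296N)^(1/2) = 45.
Solving, N = 625 and K = 81.

N* = 625, K* = 81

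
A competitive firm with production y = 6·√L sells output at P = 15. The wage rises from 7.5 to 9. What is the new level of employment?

From P·MP_L = w with MP_L = 3·L^(-1/2), the labor demand is L(w) = (45/w)^(2).
At w = 7.5: L = 36. At w = 9: L = 25.

L* = 25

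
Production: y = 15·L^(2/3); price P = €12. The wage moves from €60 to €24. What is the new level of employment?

L* = 125

From P·MP_L = w with MP_L = 10·L^(-1/3), the labor demand is L(w) = (120/w)^(3).
At w = 60: L = 8. At w = 24: L = 125.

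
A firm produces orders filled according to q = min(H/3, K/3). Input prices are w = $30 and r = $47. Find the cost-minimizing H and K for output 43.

With a fixed-proportions technology, the cost-minimizing bundle uses no slack in either input: H/3 = K/3 = q.
So H = 3·43 = 129 and K = 3·43 = 129.

H* = 129, K* = 129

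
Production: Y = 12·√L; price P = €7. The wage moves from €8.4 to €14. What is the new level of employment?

From P·MP_L = w with MP_L = 6·L^(-1/2), the labor demand is L(w) = (42/w)^(2).
At w = 8.4: L = 25. At w = 14: L = 9.

L* = 9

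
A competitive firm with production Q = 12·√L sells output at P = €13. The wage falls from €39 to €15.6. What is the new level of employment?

L* = 25

From P·MP_L = w with MP_L = 6·L^(-1/2), the labor demand is L(w) = (78/w)^(2).
At w = 39: L = 4. At w = 15.6: L = 25.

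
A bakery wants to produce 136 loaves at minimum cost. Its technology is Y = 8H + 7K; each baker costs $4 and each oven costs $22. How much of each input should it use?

H* = 17, K* = 0

The inputs are perfect substitutes, so the firm uses whichever has the lower cost per unit of output.
Cost per unit of output via H is w/8 = 0.5; via K it is r/7 = 22/7. H is cheaper.
Producing Y = 136 with H alone: H = 17, K = 0.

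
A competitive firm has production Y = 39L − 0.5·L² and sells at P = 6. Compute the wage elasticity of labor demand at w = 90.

From P·MP_L = w with MP_L = 39 − L, labor demand is L(w) = 39 − w/6.
dL/dw = −1/(6) = -1/6.
At w = 90, L = 24, so ε = (dL/dw)·(w/L) = (-1/6)·(90/24) = -0.625.

ε = -0.625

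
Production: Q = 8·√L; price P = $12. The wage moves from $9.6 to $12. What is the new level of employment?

L* = 16

From P·MP_L = w with MP_L = 4·L^(-1/2), the labor demand is L(w) = (48/w)^(2).
At w = 9.6: L = 25. At w = 12: L = 16.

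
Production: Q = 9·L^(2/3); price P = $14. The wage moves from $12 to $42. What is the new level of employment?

From P·MP_L = w with MP_L = 6·L^(-1/3), the labor demand is L(w) = (84/w)^(3).
At w = 12: L = 343. At w = 42: L = 8.

L* = 8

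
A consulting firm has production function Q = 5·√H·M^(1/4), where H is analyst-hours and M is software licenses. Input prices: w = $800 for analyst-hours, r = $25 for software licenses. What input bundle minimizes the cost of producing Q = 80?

Cost minimization requires the marginal rate of technical substitution to equal the input-price ratio: MP_H/MP_M = w/r.
Here MP_H/MP_M = (1/2)·(M/H)/(1/4) = 2·(M/H). Setting this equal to 800/25 = 32 gives M = 16H.
Substituting into Q = 80: 5·H^(1/2)·(16H)^(1/4) = 80.
Solving, H = 16 and M = 256.

H* = 16, M* = 256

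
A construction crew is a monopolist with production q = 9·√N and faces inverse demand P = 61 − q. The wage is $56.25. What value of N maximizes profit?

Marginal revenue from the inverse demand is MR = 61 − 2q.
The marginal product is MP_N = 4.5·N^(-1/2).
A monopolist hires until marginal revenue product equals the wage: MR·MP_N = w.
At N, q = 9·√N. Substituting and solving: (61 − 18·√N)·4.5·N^(-1/2) = 56.25 gives N = 4.

N* = 4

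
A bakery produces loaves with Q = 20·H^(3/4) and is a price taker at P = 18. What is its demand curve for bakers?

H(w) = (270/w)^(4)

MP_H = (3/4)·20·H^(-1/4) = 15·H^(-1/4).
Setting P·MP_H = w: 270·H^(-1/4) = w.
Solving for H: H^(-1/4) = w/270, so H = (270/w)^(4).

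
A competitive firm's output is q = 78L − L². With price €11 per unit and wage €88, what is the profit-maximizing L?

L* = 35

The marginal product of L is MP_L = 78 − 2L.
A price-taking firm hires until the value of the marginal product equals the wage: P·MP_L = w, so 11·(78 − 2L) = 88.
Then 78 − 2L = 8, giving L = 35.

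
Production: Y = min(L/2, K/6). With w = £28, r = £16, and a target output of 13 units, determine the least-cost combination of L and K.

L* = 26, K* = 78

With a fixed-proportions technology, the cost-minimizing bundle uses no slack in either input: L/2 = K/6 = Y.
So L = 2·13 = 26 and K = 6·13 = 78.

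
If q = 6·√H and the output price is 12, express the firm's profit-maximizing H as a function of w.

H(w) = 1296/w²

MP_H = (1/2)·6·H^(-1/2) = 3·H^(-1/2).
Setting P·MP_H = w: 36·H^(-1/2) = w.
Solving for H: H^(-1/2) = w/36, so H = (36/w)^(2).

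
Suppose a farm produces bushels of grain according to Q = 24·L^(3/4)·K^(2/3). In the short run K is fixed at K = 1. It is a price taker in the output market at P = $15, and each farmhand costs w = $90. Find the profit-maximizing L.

L* = 81

With K = 1, MP_L = (3/4)·24·L^(-1/4)·1^(2/3) = 18·L^(-1/4).
Profit maximization for a price taker requires P·MP_L = w: 15·18·L^(-1/4) = 90.
So L^(-1/4) = 1/3, which gives L = 81.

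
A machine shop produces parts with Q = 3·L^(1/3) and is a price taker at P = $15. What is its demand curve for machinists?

MP_L = (1/3)·3·L^(-2/3) = L^(-2/3).
Setting P·MP_L = w: 15·L^(-2/3) = w.
Solving for L: L^(-2/3) = w/15, so L = (15/w)^(3/2).

L(w) = (15/w)^(3/2)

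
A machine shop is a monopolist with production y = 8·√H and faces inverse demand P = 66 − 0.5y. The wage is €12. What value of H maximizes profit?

H* = 36

Marginal revenue from the inverse demand is MR = 66 − y.
The marginal product is MP_H = 4·H^(-1/2).
A monopolist hires until marginal revenue product equals the wage: MR·MP_H = w.
At H, y = 8·√H. Substituting and solving: (66 − 8·√H)·4·H^(-1/2) = 12 gives H = 36.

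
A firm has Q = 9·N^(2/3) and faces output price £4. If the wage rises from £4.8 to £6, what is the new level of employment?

From P·MP_N = w with MP_N = 6·N^(-1/3), the labor demand is N(w) = (24/w)^(3).
At w = 4.8: N = 125. At w = 6: N = 64.

N* = 64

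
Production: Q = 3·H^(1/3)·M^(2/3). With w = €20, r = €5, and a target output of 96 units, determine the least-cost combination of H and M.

Cost minimization requires the marginal rate of technical substitution to equal the input-price ratio: MP_H/MP_M = w/r.
Here MP_H/MP_M = (1/3)·(M/H)/(2/3) = 0.5·(M/H). Setting this equal to 20/5 = 4 gives M = 8H.
Substituting into Q = 96: 3·H^(1/3)·(8H)^(2/3) = 96.
Solving, H = 8 and M = 64.

H* = 8, M* = 64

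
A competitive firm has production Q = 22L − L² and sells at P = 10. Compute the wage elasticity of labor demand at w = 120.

From P·MP_L = w with MP_L = 22 − 2L, labor demand is L(w) = (22 − w/10)/2.
dL/dw = −1/(20) = -0.05.
At w = 120, L = 5, so ε = (dL/dw)·(w/L) = (-0.05)·(120/5) = -1.2.

ε = -1.2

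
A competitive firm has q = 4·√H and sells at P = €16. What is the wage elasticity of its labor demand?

MP_H = (1/2)·4·H^(-1/2), so P·MP_H = w gives 32·H^(-1/2) = w.
Solving, H(w) = (32/w)^(2). This is a constant-elasticity form: H ∝ w^(−2), so ε = −2.

ε = -2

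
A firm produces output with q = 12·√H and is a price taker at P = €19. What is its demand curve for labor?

MP_H = (1/2)·12·H^(-1/2) = 6·H^(-1/2).
Setting P·MP_H = w: 114·H^(-1/2) = w.
Solving for H: H^(-1/2) = w/114, so H = (114/w)^(2).

H(w) = 12996/w²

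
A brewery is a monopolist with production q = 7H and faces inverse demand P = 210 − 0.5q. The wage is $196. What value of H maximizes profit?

H* = 26

Marginal revenue from the inverse demand is MR = 210 − q.
The marginal product is MP_H = 7.
A monopolist hires until marginal revenue product equals the wage: MR·MP_H = w.
(210 − 7H)·7 = 196, so H = 26.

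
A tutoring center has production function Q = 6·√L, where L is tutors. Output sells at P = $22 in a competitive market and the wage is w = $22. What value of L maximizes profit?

L* = 9

MP_L = (1/2)·6·L^(-1/2) = 3·L^(-1/2).
Profit maximization for a price taker requires P·MP_L = w: 22·3·L^(-1/2) = 22.
So L^(-1/2) = 1/3, which gives L = 9.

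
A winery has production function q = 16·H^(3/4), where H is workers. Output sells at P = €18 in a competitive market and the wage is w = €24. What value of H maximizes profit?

MP_H = (3/4)·16·H^(-1/4) = 12·H^(-1/4).
Profit maximization for a price taker requires P·MP_H = w: 18·12·H^(-1/4) = 24.
So H^(-1/4) = 1/9, which gives H = 6561.

H* = 6561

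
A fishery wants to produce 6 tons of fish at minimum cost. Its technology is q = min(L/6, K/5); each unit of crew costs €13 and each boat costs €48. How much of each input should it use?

L* = 36, K* = 30

With a fixed-proportions technology, the cost-minimizing bundle uses no slack in either input: L/6 = K/5 = q.
So L = 6·6 = 36 and K = 5·6 = 30.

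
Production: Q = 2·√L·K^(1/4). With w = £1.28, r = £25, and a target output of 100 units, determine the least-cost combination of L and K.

Cost minimization requires the marginal rate of technical substitution to equal the input-price ratio: MP_L/MP_K = w/r.
Here MP_L/MP_K = (1/2)·(K/L)/(1/4) = 2·(K/L). Setting this equal to 1.28/25 = 0.0512 gives K = 0.0256L.
Substituting into Q = 100: 2·L^(1/2)·(0.0256L)^(1/4) = 100.
Solving, L = 625 and K = 16.

L* = 625, K* = 16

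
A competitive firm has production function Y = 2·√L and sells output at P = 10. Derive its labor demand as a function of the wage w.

MP_L = (1/2)·2·L^(-1/2) = L^(-1/2).
Setting P·MP_L = w: 10·L^(-1/2) = w.
Solving for L: L^(-1/2) = w/10, so L = (10/w)^(2).

L(w) = 100/w²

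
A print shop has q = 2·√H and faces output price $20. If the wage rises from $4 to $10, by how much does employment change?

From P·MP_H = w with MP_H = H^(-1/2), the labor demand is H(w) = (20/w)^(2).
At w = 4: H = 25. At w = 10: H = 4.
ΔH = 4 − 25 = -21.

ΔH = -21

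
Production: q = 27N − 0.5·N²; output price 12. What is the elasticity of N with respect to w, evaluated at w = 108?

From P·MP_N = w with MP_N = 27 − N, labor demand is N(w) = 27 − w/12.
dN/dw = −1/(12) = -1/12.
At w = 108, N = 18, so ε = (dN/dw)·(w/N) = (-1/12)·(108/18) = -0.5.

ε = -0.5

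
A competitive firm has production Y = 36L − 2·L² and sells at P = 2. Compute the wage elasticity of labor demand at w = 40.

ε = -1.25

From P·MP_L = w with MP_L = 36 − 4L, labor demand is L(w) = (36 − w/2)/4.
dL/dw = −1/(8) = -0.125.
At w = 40, L = 4, so ε = (dL/dw)·(w/L) = (-0.125)·(40/4) = -1.25.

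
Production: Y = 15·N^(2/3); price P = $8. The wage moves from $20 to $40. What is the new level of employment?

From P·MP_N = w with MP_N = 10·N^(-1/3), the labor demand is N(w) = (80/w)^(3).
At w = 20: N = 64. At w = 40: N = 8.

N* = 8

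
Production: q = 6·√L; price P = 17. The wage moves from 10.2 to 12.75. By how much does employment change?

From P·MP_L = w with MP_L = 3·L^(-1/2), the labor demand is L(w) = (51/w)^(2).
At w = 10.2: L = 25. At w = 12.75: L = 16.
ΔL = 16 − 25 = -9.

ΔL = -9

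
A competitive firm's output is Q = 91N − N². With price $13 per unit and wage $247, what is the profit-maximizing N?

N* = 36

The marginal product of N is MP_N = 91 − 2N.
A price-taking firm hires until the value of the marginal product equals the wage: P·MP_N = w, so 13·(91 − 2N) = 247.
Then 91 − 2N = 19, giving N = 36.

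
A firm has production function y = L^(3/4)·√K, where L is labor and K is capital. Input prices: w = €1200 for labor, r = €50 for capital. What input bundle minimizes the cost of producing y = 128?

Cost minimization requires the marginal rate of technical substitution to equal the input-price ratio: MP_L/MP_K = w/r.
Here MP_L/MP_K = (3/4)·(K/L)/(1/2) = 1.5·(K/L). Setting this equal to 1200/50 = 24 gives K = 16L.
Substituting into y = 128: L^(3/4)·(16L)^(1/2) = 128.
Solving, L = 16 and K = 256.

L* = 16, K* = 256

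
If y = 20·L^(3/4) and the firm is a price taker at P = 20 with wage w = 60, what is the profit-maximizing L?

MP_L = (3/4)·20·L^(-1/4) = 15·L^(-1/4).
Profit maximization for a price taker requires P·MP_L = w: 20·15·L^(-1/4) = 60.
So L^(-1/4) = 0.2, which gives L = 625.

L* = 625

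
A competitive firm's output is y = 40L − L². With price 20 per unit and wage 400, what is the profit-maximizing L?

L* = 10

The marginal product of L is MP_L = 40 − 2L.
A price-taking firm hires until the value of the marginal product equals the wage: P·MP_L = w, so 20·(40 − 2L) = 400.
Then 40 − 2L = 20, giving L = 10.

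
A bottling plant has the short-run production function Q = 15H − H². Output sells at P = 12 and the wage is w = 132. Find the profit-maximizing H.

The marginal product of H is MP_H = 15 − 2H.
A price-taking firm hires until the value of the marginal product equals the wage: P·MP_H = w, so 12·(15 − 2H) = 132.
Then 15 − 2H = 11, giving H = 2.

H* = 2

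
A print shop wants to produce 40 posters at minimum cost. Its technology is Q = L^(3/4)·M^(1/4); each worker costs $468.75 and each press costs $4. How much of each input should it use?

L* = 16, M* = 625

Cost minimization requires the marginal rate of technical substitution to equal the input-price ratio: MP_L/MP_M = w/r.
Here MP_L/MP_M = (3/4)·(M/L)/(1/4) = 3·(M/L). Setting this equal to 468.75/4 = 117.1875 gives M = 39.0625L.
Substituting into Q = 40: L^(3/4)·(39.0625L)^(1/4) = 40.
Solving, L = 16 and M = 625.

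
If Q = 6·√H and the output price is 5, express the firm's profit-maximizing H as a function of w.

MP_H = (1/2)·6·H^(-1/2) = 3·H^(-1/2).
Setting P·MP_H = w: 15·H^(-1/2) = w.
Solving for H: H^(-1/2) = w/15, so H = (15/w)^(2).

H(w) = 225/w²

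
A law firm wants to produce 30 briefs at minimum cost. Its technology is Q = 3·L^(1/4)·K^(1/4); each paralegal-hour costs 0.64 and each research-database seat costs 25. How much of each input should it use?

Cost minimization requires the marginal rate of technical substitution to equal the input-price ratio: MP_L/MP_K = w/r.
Here MP_L/MP_K = (1/4)·(K/L)/(1/4) = (K/L). Setting this equal to 0.64/25 = 0.0256 gives K = 0.0256L.
Substituting into Q = 30: 3·L^(1/4)·(0.0256L)^(1/4) = 30.
Solving, L = 625 and K = 16.

L* = 625, K* = 16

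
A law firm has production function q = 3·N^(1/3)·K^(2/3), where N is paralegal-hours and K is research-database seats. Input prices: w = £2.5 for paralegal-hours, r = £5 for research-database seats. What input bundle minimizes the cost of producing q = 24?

N* = 8, K* = 8

Cost minimization requires the marginal rate of technical substitution to equal the input-price ratio: MP_N/MP_K = w/r.
Here MP_N/MP_K = (1/3)·(K/N)/(2/3) = 0.5·(K/N). Setting this equal to 2.5/5 = 0.5 gives K = N.
Substituting into q = 24: 3·N^(1/3)·(N)^(2/3) = 24.
Solving, N = 8 and K = 8.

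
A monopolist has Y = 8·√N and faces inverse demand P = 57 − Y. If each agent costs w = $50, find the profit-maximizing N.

N* = 4

Marginal revenue from the inverse demand is MR = 57 − 2Y.
The marginal product is MP_N = 4·N^(-1/2).
A monopolist hires until marginal revenue product equals the wage: MR·MP_N = w.
At N, Y = 8·√N. Substituting and solving: (57 − 16·√N)·4·N^(-1/2) = 50 gives N = 4.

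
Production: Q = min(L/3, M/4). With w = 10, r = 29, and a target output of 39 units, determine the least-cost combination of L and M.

With a fixed-proportions technology, the cost-minimizing bundle uses no slack in either input: L/3 = M/4 = Q.
So L = 3·39 = 117 and M = 4·39 = 156.

L* = 117, M* = 156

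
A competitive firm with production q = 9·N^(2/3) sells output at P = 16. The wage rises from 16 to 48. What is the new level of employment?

N* = 8

From P·MP_N = w with MP_N = 6·N^(-1/3), the labor demand is N(w) = (96/w)^(3).
At w = 16: N = 216. At w = 48: N = 8.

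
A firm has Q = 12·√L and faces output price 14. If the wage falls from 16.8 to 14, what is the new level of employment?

L* = 36

From P·MP_L = w with MP_L = 6·L^(-1/2), the labor demand is L(w) = (84/w)^(2).
At w = 16.8: L = 25. At w = 14: L = 36.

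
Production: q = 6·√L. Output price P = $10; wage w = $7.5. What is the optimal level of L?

L* = 16

MP_L = (1/2)·6·L^(-1/2) = 3·L^(-1/2).
Profit maximization for a price taker requires P·MP_L = w: 10·3·L^(-1/2) = 7.5.
So L^(-1/2) = 0.25, which gives L = 16.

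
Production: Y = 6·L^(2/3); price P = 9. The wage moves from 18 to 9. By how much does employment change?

From P·MP_L = w with MP_L = 4·L^(-1/3), the labor demand is L(w) = (36/w)^(3).
At w = 18: L = 8. At w = 9: L = 64.
ΔL = 64 − 8 = 56.

ΔL = 56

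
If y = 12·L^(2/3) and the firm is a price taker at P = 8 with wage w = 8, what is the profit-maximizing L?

MP_L = (2/3)·12·L^(-1/3) = 8·L^(-1/3).
Profit maximization for a price taker requires P·MP_L = w: 8·8·L^(-1/3) = 8.
So L^(-1/3) = 0.125, which gives L = 512.

L* = 512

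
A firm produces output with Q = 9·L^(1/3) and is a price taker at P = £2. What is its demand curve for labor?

L(w) = (6/w)^(3/2)

MP_L = (1/3)·9·L^(-2/3) = 3·L^(-2/3).
Setting P·MP_L = w: 6·L^(-2/3) = w.
Solving for L: L^(-2/3) = w/6, so L = (6/w)^(3/2).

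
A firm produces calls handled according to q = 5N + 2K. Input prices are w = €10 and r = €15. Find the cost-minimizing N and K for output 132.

N* = 26.4, K* = 0

The inputs are perfect substitutes, so the firm uses whichever has the lower cost per unit of output.
Cost per unit of output via N is w/5 = 2; via K it is r/2 = 7.5. N is cheaper.
Producing q = 132 with N alone: N = 26.4, K = 0.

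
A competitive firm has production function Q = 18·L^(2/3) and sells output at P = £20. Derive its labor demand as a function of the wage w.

MP_L = (2/3)·18·L^(-1/3) = 12·L^(-1/3).
Setting P·MP_L = w: 240·L^(-1/3) = w.
Solving for L: L^(-1/3) = w/240, so L = (240/w)^(3).

L(w) = (240/w)^(3)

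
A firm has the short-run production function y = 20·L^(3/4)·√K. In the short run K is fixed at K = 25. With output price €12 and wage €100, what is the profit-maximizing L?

L* = 6561

With K = 25, MP_L = (3/4)·20·L^(-1/4)·25^(1/2) = 75·L^(-1/4).
Profit maximization for a price taker requires P·MP_L = w: 12·75·L^(-1/4) = 100.
So L^(-1/4) = 1/9, which gives L = 6561.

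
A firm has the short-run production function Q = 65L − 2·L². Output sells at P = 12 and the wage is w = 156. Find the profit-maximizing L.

L* = 13

The marginal product of L is MP_L = 65 − 4L.
A price-taking firm hires until the value of the marginal product equals the wage: P·MP_L = w, so 12·(65 − 4L) = 156.
Then 65 − 4L = 13, giving L = 13.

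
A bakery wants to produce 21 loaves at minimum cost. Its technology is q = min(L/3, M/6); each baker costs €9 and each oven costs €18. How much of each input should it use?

L* = 63, M* = 126

With a fixed-proportions technology, the cost-minimizing bundle uses no slack in either input: L/3 = M/6 = q.
So L = 3·21 = 63 and M = 6·21 = 126.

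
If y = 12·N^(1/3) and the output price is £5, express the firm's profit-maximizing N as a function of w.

MP_N = (1/3)·12·N^(-2/3) = 4·N^(-2/3).
Setting P·MP_N = w: 20·N^(-2/3) = w.
Solving for N: N^(-2/3) = w/20, so N = (20/w)^(3/2).

N(w) = (20/w)^(3/2)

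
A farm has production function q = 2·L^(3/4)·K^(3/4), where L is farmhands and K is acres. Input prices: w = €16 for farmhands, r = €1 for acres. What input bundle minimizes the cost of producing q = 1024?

L* = 16, K* = 256

Cost minimization requires the marginal rate of technical substitution to equal the input-price ratio: MP_L/MP_K = w/r.
Here MP_L/MP_K = (3/4)·(K/L)/(3/4) = (K/L). Setting this equal to 16/1 = 16 gives K = 16L.
Substituting into q = 1024: 2·L^(3/4)·(16L)^(3/4) = 1024.
Solving, L = 16 and K = 256.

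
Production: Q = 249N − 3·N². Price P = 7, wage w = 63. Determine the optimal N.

N* = 40

The marginal product of N is MP_N = 249 − 6N.
A price-taking firm hires until the value of the marginal product equals the wage: P·MP_N = w, so 7·(249 − 6N) = 63.
Then 249 − 6N = 9, giving N = 40.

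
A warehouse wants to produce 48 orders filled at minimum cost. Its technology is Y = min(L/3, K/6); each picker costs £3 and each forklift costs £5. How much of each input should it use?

L* = 144, K* = 288

With a fixed-proportions technology, the cost-minimizing bundle uses no slack in either input: L/3 = K/6 = Y.
So L = 3·48 = 144 and K = 6·48 = 288.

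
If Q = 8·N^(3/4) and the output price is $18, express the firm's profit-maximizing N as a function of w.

N(w) = (108/w)^(4)

MP_N = (3/4)·8·N^(-1/4) = 6·N^(-1/4).
Setting P·MP_N = w: 108·N^(-1/4) = w.
Solving for N: N^(-1/4) = w/108, so N = (108/w)^(4).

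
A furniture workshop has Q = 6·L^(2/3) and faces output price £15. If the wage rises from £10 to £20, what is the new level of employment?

From P·MP_L = w with MP_L = 4·L^(-1/3), the labor demand is L(w) = (60/w)^(3).
At w = 10: L = 216. At w = 20: L = 27.

L* = 27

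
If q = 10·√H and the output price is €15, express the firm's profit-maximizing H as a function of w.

MP_H = (1/2)·10·H^(-1/2) = 5·H^(-1/2).
Setting P·MP_H = w: 75·H^(-1/2) = w.
Solving for H: H^(-1/2) = w/75, so H = (75/w)^(2).

H(w) = 5625/w²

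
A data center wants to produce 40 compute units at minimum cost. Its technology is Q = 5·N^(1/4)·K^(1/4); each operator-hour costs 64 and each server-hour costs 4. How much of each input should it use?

Cost minimization requires the marginal rate of technical substitution to equal the input-price ratio: MP_N/MP_K = w/r.
Here MP_N/MP_K = (1/4)·(K/N)/(1/4) = (K/N). Setting this equal to 64/4 = 16 gives K = 16N.
Substituting into Q = 40: 5·N^(1/4)·(16N)^(1/4) = 40.
Solving, N = 16 and K = 256.

N* = 16, K* = 256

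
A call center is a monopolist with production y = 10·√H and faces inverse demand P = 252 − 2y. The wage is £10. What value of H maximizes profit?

H* = 36

Marginal revenue from the inverse demand is MR = 252 − 4y.
The marginal product is MP_H = 5·H^(-1/2).
A monopolist hires until marginal revenue product equals the wage: MR·MP_H = w.
At H, y = 10·√H. Substituting and solving: (252 − 40·√H)·5·H^(-1/2) = 10 gives H = 36.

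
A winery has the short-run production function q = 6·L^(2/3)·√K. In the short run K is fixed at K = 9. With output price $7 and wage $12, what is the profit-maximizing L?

With K = 9, MP_L = (2/3)·6·L^(-1/3)·9^(1/2) = 12·L^(-1/3).
Profit maximization for a price taker requires P·MP_L = w: 7·12·L^(-1/3) = 12.
So L^(-1/3) = 1/7, which gives L = 343.

L* = 343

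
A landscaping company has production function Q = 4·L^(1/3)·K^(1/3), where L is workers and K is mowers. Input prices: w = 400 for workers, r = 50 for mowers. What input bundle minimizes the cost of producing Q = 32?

Cost minimization requires the marginal rate of technical substitution to equal the input-price ratio: MP_L/MP_K = w/r.
Here MP_L/MP_K = (1/3)·(K/L)/(1/3) = (K/L). Setting this equal to 400/50 = 8 gives K = 8L.
Substituting into Q = 32: 4·L^(1/3)·(8L)^(1/3) = 32.
Solving, L = 8 and K = 64.

L* = 8, K* = 64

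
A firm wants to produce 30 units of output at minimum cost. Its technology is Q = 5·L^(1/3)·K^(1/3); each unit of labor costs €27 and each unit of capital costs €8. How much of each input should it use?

L* = 8, K* = 27

Cost minimization requires the marginal rate of technical substitution to equal the input-price ratio: MP_L/MP_K = w/r.
Here MP_L/MP_K = (1/3)·(K/L)/(1/3) = (K/L). Setting this equal to 27/8 = 3.375 gives K = 3.375L.
Substituting into Q = 30: 5·L^(1/3)·(3.375L)^(1/3) = 30.
Solving, L = 8 and K = 27.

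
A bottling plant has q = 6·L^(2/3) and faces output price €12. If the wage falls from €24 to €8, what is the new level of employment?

From P·MP_L = w with MP_L = 4·L^(-1/3), the labor demand is L(w) = (48/w)^(3).
At w = 24: L = 8. At w = 8: L = 216.

L* = 216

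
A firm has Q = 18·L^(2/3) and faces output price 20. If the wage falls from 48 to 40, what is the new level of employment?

From P·MP_L = w with MP_L = 12·L^(-1/3), the labor demand is L(w) = (240/w)^(3).
At w = 48: L = 125. At w = 40: L = 216.

L* = 216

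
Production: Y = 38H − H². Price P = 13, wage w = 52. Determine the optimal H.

The marginal product of H is MP_H = 38 − 2H.
A price-taking firm hires until the value of the marginal product equals the wage: P·MP_H = w, so 13·(38 − 2H) = 52.
Then 38 − 2H = 4, giving H = 17.

H* = 17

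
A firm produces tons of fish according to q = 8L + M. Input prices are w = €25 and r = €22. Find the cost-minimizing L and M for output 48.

The inputs are perfect substitutes, so the firm uses whichever has the lower cost per unit of output.
Cost per unit of output via L is 3.125; via M it is 22. L is cheaper.
Producing q = 48 with L alone: L = 6, M = 0.

L* = 6, M* = 0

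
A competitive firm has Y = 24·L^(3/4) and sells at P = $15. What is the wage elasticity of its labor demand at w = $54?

ε = -4

MP_L = (3/4)·24·L^(-1/4), so P·MP_L = w gives 270·L^(-1/4) = w.
Solving, L(w) = (270/w)^(4). This is a constant-elasticity form: L ∝ w^(−4), so ε = −4.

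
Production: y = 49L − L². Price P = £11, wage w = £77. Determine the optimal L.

The marginal product of L is MP_L = 49 − 2L.
A price-taking firm hires until the value of the marginal product equals the wage: P·MP_L = w, so 11·(49 − 2L) = 77.
Then 49 − 2L = 7, giving L = 21.

L* = 21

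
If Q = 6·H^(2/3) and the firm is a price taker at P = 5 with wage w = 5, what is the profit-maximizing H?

H* = 64

MP_H = (2/3)·6·H^(-1/3) = 4·H^(-1/3).
Profit maximization for a price taker requires P·MP_H = w: 5·4·H^(-1/3) = 5.
So H^(-1/3) = 0.25, which gives H = 64.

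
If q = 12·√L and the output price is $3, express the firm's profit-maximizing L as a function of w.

MP_L = (1/2)·12·L^(-1/2) = 6·L^(-1/2).
Setting P·MP_L = w: 18·L^(-1/2) = w.
Solving for L: L^(-1/2) = w/18, so L = (18/w)^(2).

L(w) = 324/w²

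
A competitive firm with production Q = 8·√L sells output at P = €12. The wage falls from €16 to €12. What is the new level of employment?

L* = 16

From P·MP_L = w with MP_L = 4·L^(-1/2), the labor demand is L(w) = (48/w)^(2).
At w = 16: L = 9. At w = 12: L = 16.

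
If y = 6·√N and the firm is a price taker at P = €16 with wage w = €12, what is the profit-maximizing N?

MP_N = (1/2)·6·N^(-1/2) = 3·N^(-1/2).
Profit maximization for a price taker requires P·MP_N = w: 16·3·N^(-1/2) = 12.
So N^(-1/2) = 0.25, which gives N = 16.

N* = 16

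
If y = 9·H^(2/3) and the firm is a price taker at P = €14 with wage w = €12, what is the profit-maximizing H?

H* = 343

MP_H = (2/3)·9·H^(-1/3) = 6·H^(-1/3).
Profit maximization for a price taker requires P·MP_H = w: 14·6·H^(-1/3) = 12.
So H^(-1/3) = 1/7, which gives H = 343.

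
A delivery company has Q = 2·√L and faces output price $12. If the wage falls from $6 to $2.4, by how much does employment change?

From P·MP_L = w with MP_L = L^(-1/2), the labor demand is L(w) = (12/w)^(2).
At w = 6: L = 4. At w = 2.4: L = 25.
ΔL = 25 − 4 = 21.

ΔL = 21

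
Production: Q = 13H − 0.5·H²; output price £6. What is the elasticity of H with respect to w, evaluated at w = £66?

ε = -5.5

From P·MP_H = w with MP_H = 13 − H, labor demand is H(w) = 13 − w/6.
dH/dw = −1/(6) = -1/6.
At w = 66, H = 2, so ε = (dH/dw)·(w/H) = (-1/6)·(66/2) = -5.5.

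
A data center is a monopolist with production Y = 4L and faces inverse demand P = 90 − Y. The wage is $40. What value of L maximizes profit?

L* = 10

Marginal revenue from the inverse demand is MR = 90 − 2Y.
The marginal product is MP_L = 4.
A monopolist hires until marginal revenue product equals the wage: MR·MP_L = w.
(90 − 8L)·4 = 40, so L = 10.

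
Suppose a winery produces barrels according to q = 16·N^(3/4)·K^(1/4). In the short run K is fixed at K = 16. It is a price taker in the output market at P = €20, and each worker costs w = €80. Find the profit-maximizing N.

With K = 16, MP_N = (3/4)·16·N^(-1/4)·16^(1/4) = 24·N^(-1/4).
Profit maximization for a price taker requires P·MP_N = w: 20·24·N^(-1/4) = 80.
So N^(-1/4) = 1/6, which gives N = 1296.

N* = 1296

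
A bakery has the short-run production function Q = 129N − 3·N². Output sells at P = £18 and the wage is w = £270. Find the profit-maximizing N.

The marginal product of N is MP_N = 129 − 6N.
A price-taking firm hires until the value of the marginal product equals the wage: P·MP_N = w, so 18·(129 − 6N) = 270.
Then 129 − 6N = 15, giving N = 19.

N* = 19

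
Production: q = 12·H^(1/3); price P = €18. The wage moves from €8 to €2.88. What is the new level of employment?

From P·MP_H = w with MP_H = 4·H^(-2/3), the labor demand is H(w) = (72/w)^(3/2).
At w = 8: H = 27. At w = 2.88: H = 125.

H* = 125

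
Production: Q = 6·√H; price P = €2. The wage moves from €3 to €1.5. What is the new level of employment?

H* = 16

From P·MP_H = w with MP_H = 3·H^(-1/2), the labor demand is H(w) = (6/w)^(2).
At w = 3: H = 4. At w = 1.5: H = 16.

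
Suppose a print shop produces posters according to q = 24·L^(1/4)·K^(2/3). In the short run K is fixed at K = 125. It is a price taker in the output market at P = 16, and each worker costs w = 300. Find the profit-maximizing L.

With K = 125, MP_L = (1/4)·24·L^(-3/4)·125^(2/3) = 150·L^(-3/4).
Profit maximization for a price taker requires P·MP_L = w: 16·150·L^(-3/4) = 300.
So L^(-3/4) = 0.125, which gives L = 16.

L* = 16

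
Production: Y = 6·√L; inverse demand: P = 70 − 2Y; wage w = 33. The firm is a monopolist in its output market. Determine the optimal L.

L* = 4

Marginal revenue from the inverse demand is MR = 70 − 4Y.
The marginal product is MP_L = 3·L^(-1/2).
A monopolist hires until marginal revenue product equals the wage: MR·MP_L = w.
At L, Y = 6·√L. Substituting and solving: (70 − 24·√L)·3·L^(-1/2) = 33 gives L = 4.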